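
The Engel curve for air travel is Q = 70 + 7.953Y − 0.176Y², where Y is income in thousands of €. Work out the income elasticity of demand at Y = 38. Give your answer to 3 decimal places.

-1.745

At Y = 38: Q = 118.0700.
dQ/dY = 7.953 − 0.352Y = -5.42300.
η = (dQ/dY)·(Y/Q) = -5.42300 × (38/118.0700) = -1.745.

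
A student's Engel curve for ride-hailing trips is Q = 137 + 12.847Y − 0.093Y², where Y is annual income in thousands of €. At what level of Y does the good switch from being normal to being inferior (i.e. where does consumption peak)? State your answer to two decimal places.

69.07

dQ/dY = 12.847 − 0.186Y.
The good is inferior where dQ/dY < 0. Setting dQ/dY = 0 gives Y = 12.847 / 0.186 = 69.07.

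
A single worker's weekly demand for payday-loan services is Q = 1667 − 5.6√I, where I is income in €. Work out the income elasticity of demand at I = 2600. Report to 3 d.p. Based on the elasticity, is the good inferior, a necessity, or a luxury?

At I = 2600: Q = 1381.455.
dQ/dI = -5.6/(2√I) = -0.0549125 at this income.
η = (dQ/dI)·(I/Q) = -0.0549125 × (2600/1381.455) = -0.103.
Since η < 0, the good is an inferior good.

-0.103 (inferior good)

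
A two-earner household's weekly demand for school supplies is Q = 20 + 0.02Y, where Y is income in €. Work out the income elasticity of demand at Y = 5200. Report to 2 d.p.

At Y = 5200: Q = 124.000.
dQ/dY = 0.02.
η = (dQ/dY)·(Y/Q) = 0.02 × (5200/124.000) = 0.84.

0.84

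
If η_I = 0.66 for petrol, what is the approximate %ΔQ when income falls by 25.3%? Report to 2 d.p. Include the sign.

%ΔQ ≈ η × %ΔI = 0.66 × (-25.3%) = -16.70%.

-16.70%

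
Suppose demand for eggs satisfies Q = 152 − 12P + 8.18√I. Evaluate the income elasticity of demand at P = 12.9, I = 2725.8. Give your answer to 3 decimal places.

0.503

At P = 12.9, I = 2725.8: Q = 424.271.
Holding P constant, ∂Q/∂I = 8.18/(2√I) = 0.0783387.
η_I = (∂Q/∂I)·(I/Q) = 0.0783387 × (2725.8/424.271) = 0.503.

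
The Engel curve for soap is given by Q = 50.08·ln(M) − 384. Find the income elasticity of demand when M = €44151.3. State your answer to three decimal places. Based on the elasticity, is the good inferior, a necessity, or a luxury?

At M = 44151.3: Q = 151.625.
dQ/dM = 50.08/M = 0.00113428 at this income.
η = (dQ/dM)·(M/Q) = 0.00113428 × (44151.3/151.625) = 0.330.
Since 0 < η < 1, the good is a necessity.

0.330 (necessity)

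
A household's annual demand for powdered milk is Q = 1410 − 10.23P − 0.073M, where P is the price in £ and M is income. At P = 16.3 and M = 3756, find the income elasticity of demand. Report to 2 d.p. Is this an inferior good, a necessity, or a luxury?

-0.28 (inferior good)

At P = 16.3, M = 3756: Q = 969.063.
Holding P constant, ∂Q/∂M = −0.073.
η_M = (∂Q/∂M)·(M/Q) = -0.073 × (3756/969.063) = -0.28.
Since η < 0, this is an inferior good.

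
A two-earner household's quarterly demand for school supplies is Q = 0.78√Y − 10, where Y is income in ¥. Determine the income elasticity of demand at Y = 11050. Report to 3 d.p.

0.569

At Y = 11050: Q = 71.993.
dQ/dY = 0.78/(2√Y) = 0.00371008 at this income.
η = (dQ/dY)·(Y/Q) = 0.00371008 × (11050/71.993) = 0.569.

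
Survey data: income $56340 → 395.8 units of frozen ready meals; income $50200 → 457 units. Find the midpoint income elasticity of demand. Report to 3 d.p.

ΔQ = 457 − 395.8 = 61.2; midpoint Q̄ = (395.8 + 457)/2 = 426.4.
ΔI = 50200 − 56340 = -6140; midpoint Ī = (56340 + 50200)/2 = 53270.
η = (ΔQ/Q̄) ÷ (ΔI/Ī) = (61.2/426.4) ÷ (-6140/53270) = -1.245.

-1.245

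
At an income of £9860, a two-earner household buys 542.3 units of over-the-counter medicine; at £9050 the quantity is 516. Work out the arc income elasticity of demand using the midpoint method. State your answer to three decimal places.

ΔQ = 516 − 542.3 = -26.3; midpoint Q̄ = (542.3 + 516)/2 = 529.15.
ΔI = 9050 − 9860 = -810; midpoint Ī = (9860 + 9050)/2 = 9455.
η = (ΔQ/Q̄) ÷ (ΔI/Ī) = (-26.3/529.15) ÷ (-810/9455) = 0.580.

0.580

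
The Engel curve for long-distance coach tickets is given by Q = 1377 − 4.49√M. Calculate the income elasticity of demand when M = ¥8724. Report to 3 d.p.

-0.219

At M = 8724: Q = 957.623.
dQ/dM = -4.49/(2√M) = -0.0240358 at this income.
η = (dQ/dM)·(M/Q) = -0.0240358 × (8724/957.623) = -0.219.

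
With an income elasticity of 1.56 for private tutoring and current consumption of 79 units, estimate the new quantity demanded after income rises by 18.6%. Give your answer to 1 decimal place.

101.9

%ΔQ ≈ η × %ΔI = 1.56 × 18.6% = 29.016%.
New Q ≈ 79 × (1 + 0.29016) = 101.9.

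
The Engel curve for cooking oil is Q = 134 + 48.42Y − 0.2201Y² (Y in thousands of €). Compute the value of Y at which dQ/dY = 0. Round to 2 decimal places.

110.00

dQ/dY = 48.42 − 0.4402Y.
The good is inferior where dQ/dY < 0. Setting dQ/dY = 0 gives Y = 48.42 / 0.4402 = 110.00.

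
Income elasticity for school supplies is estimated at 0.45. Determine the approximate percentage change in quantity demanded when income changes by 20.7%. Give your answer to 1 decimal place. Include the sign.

9.3%

%ΔQ ≈ η × %ΔI = 0.45 × 20.7% = 9.3%.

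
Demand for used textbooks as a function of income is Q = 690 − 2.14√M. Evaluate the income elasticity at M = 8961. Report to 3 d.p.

At M = 8961: Q = 487.422.
dQ/dM = -2.14/(2√M) = -0.0113033 at this income.
η = (dQ/dM)·(M/Q) = -0.0113033 × (8961/487.422) = -0.208.

-0.208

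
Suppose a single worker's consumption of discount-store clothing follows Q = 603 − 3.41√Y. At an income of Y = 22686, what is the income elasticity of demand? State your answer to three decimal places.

-2.873

At Y = 22686: Q = 89.390.
dQ/dY = -3.41/(2√Y) = -0.01132 at this income.
η = (dQ/dY)·(Y/Q) = -0.01132 × (22686/89.390) = -2.873.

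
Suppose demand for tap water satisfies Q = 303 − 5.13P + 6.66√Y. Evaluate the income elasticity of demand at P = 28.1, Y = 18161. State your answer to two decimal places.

At P = 28.1, Y = 18161: Q = 1056.367.
Holding P constant, ∂Q/∂Y = 6.66/(2√Y) = 0.0247101.
η_Y = (∂Q/∂Y)·(Y/Q) = 0.0247101 × (18161/1056.367) = 0.42.

0.42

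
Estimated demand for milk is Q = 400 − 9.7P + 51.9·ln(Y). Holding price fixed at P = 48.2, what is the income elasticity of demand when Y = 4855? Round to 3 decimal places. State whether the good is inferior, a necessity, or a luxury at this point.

At P = 48.2, Y = 4855: Q = 372.975.
Holding P constant, ∂Q/∂Y = 51.9/Y = 0.01069.
η_Y = (∂Q/∂Y)·(Y/Q) = 0.01069 × (4855/372.975) = 0.139.
Since 0 < η < 1, this is a necessity.

0.139 (necessity)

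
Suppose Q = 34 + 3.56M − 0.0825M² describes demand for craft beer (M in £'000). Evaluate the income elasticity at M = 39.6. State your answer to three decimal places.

At M = 39.6: Q = 45.6028.
dQ/dM = 3.56 − 0.165M = -2.97400.
η = (dQ/dM)·(M/Q) = -2.97400 × (39.6/45.6028) = -2.583.

-2.583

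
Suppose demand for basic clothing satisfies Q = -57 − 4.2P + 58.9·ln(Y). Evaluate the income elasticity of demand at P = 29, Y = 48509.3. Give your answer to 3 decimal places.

At P = 29, Y = 48509.3: Q = 456.702.
Holding P constant, ∂Q/∂Y = 58.9/Y = 0.0012142.
η_Y = (∂Q/∂Y)·(Y/Q) = 0.0012142 × (48509.3/456.702) = 0.129.

0.129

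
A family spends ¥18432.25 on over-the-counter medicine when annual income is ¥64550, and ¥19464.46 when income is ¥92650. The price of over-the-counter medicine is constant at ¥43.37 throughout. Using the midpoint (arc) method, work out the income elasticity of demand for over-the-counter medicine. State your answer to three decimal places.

With a constant price, Q₁ = 18432.25/43.37 = 425.000 and Q₂ = 19464.46/43.37 = 448.800 (equivalently, work directly with expenditure since P cancels).
Midpoint %ΔQ = (19464.46 − 18432.25)/18948.36 = 0.05447; midpoint %ΔI = (92650 − 64550)/78600 = 0.35751.
η = 0.05447 / 0.35751 = 0.152.

0.152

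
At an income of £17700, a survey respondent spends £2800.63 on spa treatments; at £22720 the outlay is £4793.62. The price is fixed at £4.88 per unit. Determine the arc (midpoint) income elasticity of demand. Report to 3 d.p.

With a constant price, Q₁ = 2800.63/4.88 = 573.900 and Q₂ = 4793.62/4.88 = 982.299 (equivalently, work directly with expenditure since P cancels).
Midpoint %ΔQ = (4793.62 − 2800.63)/3797.13 = 0.52487; midpoint %ΔI = (22720 − 17700)/20210 = 0.24839.
η = 0.52487 / 0.24839 = 2.113.

2.113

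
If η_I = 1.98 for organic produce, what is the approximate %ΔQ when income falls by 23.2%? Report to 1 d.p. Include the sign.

-45.9%

%ΔQ ≈ η × %ΔI = 1.98 × (-23.2%) = -45.9%.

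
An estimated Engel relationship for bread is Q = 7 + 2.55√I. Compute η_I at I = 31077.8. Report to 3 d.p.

0.492

At I = 31077.8: Q = 456.537.
dQ/dI = 2.55/(2√I) = 0.00723244 at this income.
η = (dQ/dI)·(I/Q) = 0.00723244 × (31077.8/456.537) = 0.492.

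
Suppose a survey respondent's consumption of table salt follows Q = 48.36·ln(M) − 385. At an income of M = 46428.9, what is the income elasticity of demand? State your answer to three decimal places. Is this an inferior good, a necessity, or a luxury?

0.359 (necessity)

At M = 46428.9: Q = 134.661.
dQ/dM = 48.36/M = 0.00104159 at this income.
η = (dQ/dM)·(M/Q) = 0.00104159 × (46428.9/134.661) = 0.359.
Since 0 < η < 1, the good is a necessity.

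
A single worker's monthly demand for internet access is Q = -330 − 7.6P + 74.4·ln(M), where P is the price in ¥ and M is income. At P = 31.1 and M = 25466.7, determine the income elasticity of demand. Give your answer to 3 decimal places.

At P = 31.1, M = 25466.7: Q = 188.437.
Holding P constant, ∂Q/∂M = 74.4/M = 0.00292146.
η_M = (∂Q/∂M)·(M/Q) = 0.00292146 × (25466.7/188.437) = 0.395.

0.395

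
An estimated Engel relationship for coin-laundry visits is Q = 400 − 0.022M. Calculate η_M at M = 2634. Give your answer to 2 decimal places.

-0.17

At M = 2634: Q = 342.052.
dQ/dM = −0.022.
η = (dQ/dM)·(M/Q) = -0.022 × (2634/342.052) = -0.17.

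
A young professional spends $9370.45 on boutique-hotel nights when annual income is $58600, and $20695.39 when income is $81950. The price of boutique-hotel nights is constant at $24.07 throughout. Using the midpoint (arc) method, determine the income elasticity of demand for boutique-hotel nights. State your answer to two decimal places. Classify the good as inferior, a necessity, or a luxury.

With a constant price, Q₁ = 9370.45/24.07 = 389.300 and Q₂ = 20695.39/24.07 = 859.800 (equivalently, work directly with expenditure since P cancels).
Midpoint %ΔQ = (20695.39 − 9370.45)/15032.92 = 0.75334; midpoint %ΔI = (81950 − 58600)/70275 = 0.33227.
η = 0.75334 / 0.33227 = 2.27.
η > 1 ⇒ luxury.

2.27 (luxury)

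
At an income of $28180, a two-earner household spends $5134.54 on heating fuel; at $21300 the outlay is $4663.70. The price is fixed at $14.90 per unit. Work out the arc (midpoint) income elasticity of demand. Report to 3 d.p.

With a constant price, Q₁ = 5134.54/14.90 = 344.600 and Q₂ = 4663.70/14.90 = 313.000 (equivalently, work directly with expenditure since P cancels).
Midpoint %ΔQ = (4663.70 − 5134.54)/4899.12 = -0.09611; midpoint %ΔI = (21300 − 28180)/24740 = -0.27809.
η = -0.09611 / -0.27809 = 0.346.

0.346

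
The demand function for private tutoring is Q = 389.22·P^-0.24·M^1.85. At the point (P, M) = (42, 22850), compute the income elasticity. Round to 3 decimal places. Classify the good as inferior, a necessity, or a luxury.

For a multiplicative demand Q = A·P^α·M^β, the income elasticity is β everywhere.
Here β = 1.85, so η = 1.850.
Since η > 1, this is a luxury.

1.850 (luxury)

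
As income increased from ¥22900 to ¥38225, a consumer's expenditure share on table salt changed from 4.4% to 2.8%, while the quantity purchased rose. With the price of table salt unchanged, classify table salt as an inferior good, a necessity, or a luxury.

necessity

Quantity rises but the budget share falls as income rises, so 0 < η < 1.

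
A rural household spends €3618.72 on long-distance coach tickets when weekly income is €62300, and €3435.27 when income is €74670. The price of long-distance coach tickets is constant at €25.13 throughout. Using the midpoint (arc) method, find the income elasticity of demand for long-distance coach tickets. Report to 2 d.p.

-0.29

With a constant price, Q₁ = 3618.72/25.13 = 144.000 and Q₂ = 3435.27/25.13 = 136.700 (equivalently, work directly with expenditure since P cancels).
Midpoint %ΔQ = (3435.27 − 3618.72)/3527.00 = -0.05201; midpoint %ΔI = (74670 − 62300)/68485 = 0.18062.
η = -0.05201 / 0.18062 = -0.29.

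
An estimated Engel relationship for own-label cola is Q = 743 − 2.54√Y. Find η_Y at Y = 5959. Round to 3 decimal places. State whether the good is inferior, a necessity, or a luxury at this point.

At Y = 5959: Q = 546.926.
dQ/dY = -2.54/(2√Y) = -0.0164519 at this income.
η = (dQ/dY)·(Y/Q) = -0.0164519 × (5959/546.926) = -0.179.
Since η < 0, the good is an inferior good.

-0.179 (inferior good)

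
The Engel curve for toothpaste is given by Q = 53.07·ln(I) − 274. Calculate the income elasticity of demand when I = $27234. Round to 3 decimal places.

At I = 27234: Q = 267.963.
dQ/dI = 53.07/I = 0.00194867 at this income.
η = (dQ/dI)·(I/Q) = 0.00194867 × (27234/267.963) = 0.198.

0.198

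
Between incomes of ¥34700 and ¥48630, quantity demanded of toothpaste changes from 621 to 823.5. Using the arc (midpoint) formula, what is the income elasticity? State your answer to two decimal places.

ΔQ = 823.5 − 621 = 202.5; midpoint Q̄ = (621 + 823.5)/2 = 722.25.
ΔI = 48630 − 34700 = 13930; midpoint Ī = (34700 + 48630)/2 = 41665.
η = (ΔQ/Q̄) ÷ (ΔI/Ī) = (202.5/722.25) ÷ (13930/41665) = 0.84.

0.84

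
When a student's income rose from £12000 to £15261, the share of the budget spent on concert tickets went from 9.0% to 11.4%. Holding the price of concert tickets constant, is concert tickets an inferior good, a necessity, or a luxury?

The budget share rises as income rises, so η > 1.

luxury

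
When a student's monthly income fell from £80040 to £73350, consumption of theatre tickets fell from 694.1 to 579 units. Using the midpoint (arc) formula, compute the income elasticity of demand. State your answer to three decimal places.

ΔQ = 579 − 694.1 = -115.1; midpoint Q̄ = (694.1 + 579)/2 = 636.55.
ΔI = 73350 − 80040 = -6690; midpoint Ī = (80040 + 73350)/2 = 76695.
η = (ΔQ/Q̄) ÷ (ΔI/Ī) = (-115.1/636.55) ÷ (-6690/76695) = 2.073.

2.073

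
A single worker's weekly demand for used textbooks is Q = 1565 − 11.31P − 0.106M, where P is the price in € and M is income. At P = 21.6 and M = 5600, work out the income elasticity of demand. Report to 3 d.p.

-0.816

At P = 21.6, M = 5600: Q = 727.104.
Holding P constant, ∂Q/∂M = −0.106.
η_M = (∂Q/∂M)·(M/Q) = -0.106 × (5600/727.104) = -0.816.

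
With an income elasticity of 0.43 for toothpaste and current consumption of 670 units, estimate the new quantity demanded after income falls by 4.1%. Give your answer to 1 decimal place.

%ΔQ ≈ η × %ΔI = 0.43 × (-4.1%) = -1.763%.
New Q ≈ 670 × (1 − 0.01763) = 658.2.

658.2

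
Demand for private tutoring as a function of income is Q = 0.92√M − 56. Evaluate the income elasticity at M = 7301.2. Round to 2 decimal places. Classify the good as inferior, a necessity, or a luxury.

At M = 7301.2: Q = 22.611.
dQ/dM = 0.92/(2√M) = 0.00538345 at this income.
η = (dQ/dM)·(M/Q) = 0.00538345 × (7301.2/22.611) = 1.74.
Since η > 1, the good is a luxury.

1.74 (luxury)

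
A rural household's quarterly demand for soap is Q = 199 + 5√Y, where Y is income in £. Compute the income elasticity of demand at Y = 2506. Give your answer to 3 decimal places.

At Y = 2506: Q = 449.300.
dQ/dY = 5/(2√Y) = 0.0499401 at this income.
η = (dQ/dY)·(Y/Q) = 0.0499401 × (2506/449.300) = 0.279.

0.279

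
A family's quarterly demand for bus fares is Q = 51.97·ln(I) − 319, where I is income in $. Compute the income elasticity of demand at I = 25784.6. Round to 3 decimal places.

0.249

At I = 25784.6: Q = 208.887.
dQ/dI = 51.97/I = 0.00201554 at this income.
η = (dQ/dI)·(I/Q) = 0.00201554 × (25784.6/208.887) = 0.249.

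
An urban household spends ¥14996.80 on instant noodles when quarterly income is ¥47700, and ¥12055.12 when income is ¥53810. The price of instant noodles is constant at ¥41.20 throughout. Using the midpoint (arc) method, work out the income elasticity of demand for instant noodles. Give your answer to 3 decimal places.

With a constant price, Q₁ = 14996.80/41.20 = 364.000 and Q₂ = 12055.12/41.20 = 292.600 (equivalently, work directly with expenditure since P cancels).
Midpoint %ΔQ = (12055.12 − 14996.80)/13525.96 = -0.21748; midpoint %ΔI = (53810 − 47700)/50755 = 0.12038.
η = -0.21748 / 0.12038 = -1.807.

-1.807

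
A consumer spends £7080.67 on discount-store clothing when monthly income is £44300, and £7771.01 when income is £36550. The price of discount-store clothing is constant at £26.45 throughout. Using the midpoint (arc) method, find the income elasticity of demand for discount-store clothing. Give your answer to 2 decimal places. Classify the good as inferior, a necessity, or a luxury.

With a constant price, Q₁ = 7080.67/26.45 = 267.700 and Q₂ = 7771.01/26.45 = 293.800 (equivalently, work directly with expenditure since P cancels).
Midpoint %ΔQ = (7771.01 − 7080.67)/7425.84 = 0.09296; midpoint %ΔI = (36550 − 44300)/40425 = -0.19171.
η = 0.09296 / -0.19171 = -0.48.
η < 0 ⇒ inferior good.

-0.48 (inferior good)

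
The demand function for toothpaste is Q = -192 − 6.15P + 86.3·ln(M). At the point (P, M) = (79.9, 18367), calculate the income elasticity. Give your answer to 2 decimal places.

0.53

At P = 79.9, M = 18367: Q = 163.935.
Holding P constant, ∂Q/∂M = 86.3/M = 0.00469864.
η_M = (∂Q/∂M)·(M/Q) = 0.00469864 × (18367/163.935) = 0.53.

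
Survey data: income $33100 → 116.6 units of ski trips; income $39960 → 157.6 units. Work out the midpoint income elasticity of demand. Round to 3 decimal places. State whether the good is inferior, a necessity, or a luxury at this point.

1.592 (luxury)

ΔQ = 157.6 − 116.6 = 41; midpoint Q̄ = (116.6 + 157.6)/2 = 137.1.
ΔI = 39960 − 33100 = 6860; midpoint Ī = (33100 + 39960)/2 = 36530.
η = (ΔQ/Q̄) ÷ (ΔI/Ī) = (41/137.1) ÷ (6860/36530) = 1.592.
η > 1 ⇒ luxury.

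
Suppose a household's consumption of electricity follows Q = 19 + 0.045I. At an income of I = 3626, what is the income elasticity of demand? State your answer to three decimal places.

At I = 3626: Q = 182.170.
dQ/dI = 0.045.
η = (dQ/dI)·(I/Q) = 0.045 × (3626/182.170) = 0.896.

0.896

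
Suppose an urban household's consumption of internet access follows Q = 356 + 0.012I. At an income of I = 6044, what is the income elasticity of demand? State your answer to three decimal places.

At I = 6044: Q = 428.528.
dQ/dI = 0.012.
η = (dQ/dI)·(I/Q) = 0.012 × (6044/428.528) = 0.169.

0.169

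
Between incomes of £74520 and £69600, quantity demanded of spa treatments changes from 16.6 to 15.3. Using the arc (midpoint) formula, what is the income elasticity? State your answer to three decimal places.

ΔQ = 15.3 − 16.6 = -1.3; midpoint Q̄ = (16.6 + 15.3)/2 = 15.95.
ΔI = 69600 − 74520 = -4920; midpoint Ī = (74520 + 69600)/2 = 72060.
η = (ΔQ/Q̄) ÷ (ΔI/Ī) = (-1.3/15.95) ÷ (-4920/72060) = 1.194.

1.194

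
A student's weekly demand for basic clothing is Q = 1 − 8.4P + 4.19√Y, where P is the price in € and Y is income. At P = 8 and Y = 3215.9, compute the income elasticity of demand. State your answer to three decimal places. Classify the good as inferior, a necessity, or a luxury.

At P = 8, Y = 3215.9: Q = 171.410.
Holding P constant, ∂Q/∂Y = 4.19/(2√Y) = 0.0369431.
η_Y = (∂Q/∂Y)·(Y/Q) = 0.0369431 × (3215.9/171.410) = 0.693.
Since 0 < η < 1, this is a necessity.

0.693 (necessity)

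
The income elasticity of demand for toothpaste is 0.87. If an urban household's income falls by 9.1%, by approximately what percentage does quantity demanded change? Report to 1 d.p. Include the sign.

-7.9%

%ΔQ ≈ η × %ΔI = 0.87 × (-9.1%) = -7.9%.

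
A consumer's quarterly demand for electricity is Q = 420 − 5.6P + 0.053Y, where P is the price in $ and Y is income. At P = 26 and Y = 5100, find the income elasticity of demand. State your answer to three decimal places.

0.496

At P = 26, Y = 5100: Q = 544.700.
Holding P constant, ∂Q/∂Y = 0.053.
η_Y = (∂Q/∂Y)·(Y/Q) = 0.053 × (5100/544.700) = 0.496.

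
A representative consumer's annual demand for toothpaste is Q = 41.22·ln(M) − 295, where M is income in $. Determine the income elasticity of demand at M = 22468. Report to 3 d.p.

0.349

At M = 22468: Q = 118.018.
dQ/dM = 41.22/M = 0.00183461 at this income.
η = (dQ/dM)·(M/Q) = 0.00183461 × (22468/118.018) = 0.349.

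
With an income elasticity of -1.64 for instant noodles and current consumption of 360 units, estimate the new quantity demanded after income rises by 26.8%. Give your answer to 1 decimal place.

201.8

%ΔQ ≈ η × %ΔI = -1.64 × 26.8% = -43.952%.
New Q ≈ 360 × (1 − 0.43952) = 201.8.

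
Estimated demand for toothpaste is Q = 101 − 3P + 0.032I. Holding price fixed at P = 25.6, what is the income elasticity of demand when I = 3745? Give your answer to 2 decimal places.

0.83

At P = 25.6, I = 3745: Q = 144.040.
Holding P constant, ∂Q/∂I = 0.032.
η_I = (∂Q/∂I)·(I/Q) = 0.032 × (3745/144.040) = 0.83.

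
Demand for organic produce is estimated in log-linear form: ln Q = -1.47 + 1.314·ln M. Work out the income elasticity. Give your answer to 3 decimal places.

In a log-linear demand, the coefficient on ln M is the income elasticity.
So η = 1.314.

1.314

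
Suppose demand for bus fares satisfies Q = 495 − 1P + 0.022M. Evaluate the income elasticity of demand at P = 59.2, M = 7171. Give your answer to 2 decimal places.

At P = 59.2, M = 7171: Q = 593.562.
Holding P constant, ∂Q/∂M = 0.022.
η_M = (∂Q/∂M)·(M/Q) = 0.022 × (7171/593.562) = 0.27.

0.27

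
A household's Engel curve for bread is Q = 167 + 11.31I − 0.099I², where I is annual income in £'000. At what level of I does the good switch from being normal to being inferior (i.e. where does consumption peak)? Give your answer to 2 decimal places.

dQ/dI = 11.31 − 0.198I.
The good is inferior where dQ/dI < 0. Setting dQ/dI = 0 gives I = 11.31 / 0.198 = 57.12.

57.12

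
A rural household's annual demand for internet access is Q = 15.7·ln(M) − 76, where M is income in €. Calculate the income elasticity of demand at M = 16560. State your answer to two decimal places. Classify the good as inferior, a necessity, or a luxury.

0.21 (necessity)

At M = 16560: Q = 76.522.
dQ/dM = 15.7/M = 0.000948068 at this income.
η = (dQ/dM)·(M/Q) = 0.000948068 × (16560/76.522) = 0.21.
Since 0 < η < 1, the good is a necessity.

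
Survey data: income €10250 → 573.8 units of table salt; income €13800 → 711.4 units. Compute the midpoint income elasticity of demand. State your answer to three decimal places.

ΔQ = 711.4 − 573.8 = 137.6; midpoint Q̄ = (573.8 + 711.4)/2 = 642.6.
ΔI = 13800 − 10250 = 3550; midpoint Ī = (10250 + 13800)/2 = 12025.
η = (ΔQ/Q̄) ÷ (ΔI/Ī) = (137.6/642.6) ÷ (3550/12025) = 0.725.

0.725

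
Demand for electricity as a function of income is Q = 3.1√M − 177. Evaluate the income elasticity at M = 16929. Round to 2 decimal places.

0.89

At M = 16929: Q = 226.346.
dQ/dM = 3.1/(2√M) = 0.0119129 at this income.
η = (dQ/dM)·(M/Q) = 0.0119129 × (16929/226.346) = 0.89.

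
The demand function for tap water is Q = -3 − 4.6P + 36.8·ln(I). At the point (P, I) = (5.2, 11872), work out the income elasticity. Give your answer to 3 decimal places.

At P = 5.2, I = 11872: Q = 318.335.
Holding P constant, ∂Q/∂I = 36.8/I = 0.00309973.
η_I = (∂Q/∂I)·(I/Q) = 0.00309973 × (11872/318.335) = 0.116.

0.116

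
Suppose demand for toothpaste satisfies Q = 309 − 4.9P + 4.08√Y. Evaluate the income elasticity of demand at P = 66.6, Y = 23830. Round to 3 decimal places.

At P = 66.6, Y = 23830: Q = 612.488.
Holding P constant, ∂Q/∂Y = 4.08/(2√Y) = 0.013215.
η_Y = (∂Q/∂Y)·(Y/Q) = 0.013215 × (23830/612.488) = 0.514.

0.514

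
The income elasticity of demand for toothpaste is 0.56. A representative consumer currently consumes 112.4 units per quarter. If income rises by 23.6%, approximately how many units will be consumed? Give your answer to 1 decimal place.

%ΔQ ≈ η × %ΔI = 0.56 × 23.6% = 13.216%.
New Q ≈ 112.4 × (1 + 0.13216) = 127.3.

127.3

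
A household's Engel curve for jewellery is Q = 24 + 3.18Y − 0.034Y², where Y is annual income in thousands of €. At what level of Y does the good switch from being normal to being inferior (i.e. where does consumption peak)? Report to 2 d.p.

dQ/dY = 3.18 − 0.068Y.
The good is inferior where dQ/dY < 0. Setting dQ/dY = 0 gives Y = 3.18 / 0.068 = 46.76.

46.76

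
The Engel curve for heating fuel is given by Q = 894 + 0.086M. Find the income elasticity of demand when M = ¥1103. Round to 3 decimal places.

0.096

At M = 1103: Q = 988.858.
dQ/dM = 0.086.
η = (dQ/dM)·(M/Q) = 0.086 × (1103/988.858) = 0.096.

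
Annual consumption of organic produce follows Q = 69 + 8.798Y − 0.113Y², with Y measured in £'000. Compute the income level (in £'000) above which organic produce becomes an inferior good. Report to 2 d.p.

dQ/dY = 8.798 − 0.226Y.
The good is inferior where dQ/dY < 0. Setting dQ/dY = 0 gives Y = 8.798 / 0.226 = 38.93.

38.93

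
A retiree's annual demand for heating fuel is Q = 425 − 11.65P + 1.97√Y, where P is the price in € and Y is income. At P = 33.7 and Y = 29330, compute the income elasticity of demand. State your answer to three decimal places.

0.456

At P = 33.7, Y = 29330: Q = 369.777.
Holding P constant, ∂Q/∂Y = 1.97/(2√Y) = 0.00575149.
η_Y = (∂Q/∂Y)·(Y/Q) = 0.00575149 × (29330/369.777) = 0.456.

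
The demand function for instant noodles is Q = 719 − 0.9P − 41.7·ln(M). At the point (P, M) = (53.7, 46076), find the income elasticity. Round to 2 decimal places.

-0.19

At P = 53.7, M = 46076: Q = 222.893.
Holding P constant, ∂Q/∂M = -41.7/M = -0.000905026.
η_M = (∂Q/∂M)·(M/Q) = -0.000905026 × (46076/222.893) = -0.19.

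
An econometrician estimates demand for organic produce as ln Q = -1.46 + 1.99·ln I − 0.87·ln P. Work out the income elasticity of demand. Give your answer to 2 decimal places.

In a log-linear demand, the coefficient on ln I is the income elasticity.
So η = 1.99.

1.99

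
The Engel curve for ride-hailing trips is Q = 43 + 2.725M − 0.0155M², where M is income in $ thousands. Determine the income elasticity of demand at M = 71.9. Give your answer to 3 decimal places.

0.225

At M = 71.9: Q = 158.7985.
dQ/dM = 2.725 − 0.031M = 0.49610.
η = (dQ/dM)·(M/Q) = 0.49610 × (71.9/158.7985) = 0.225.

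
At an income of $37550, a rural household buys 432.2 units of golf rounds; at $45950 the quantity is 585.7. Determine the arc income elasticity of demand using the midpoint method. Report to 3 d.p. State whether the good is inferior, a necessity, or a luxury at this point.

1.499 (luxury)

ΔQ = 585.7 − 432.2 = 153.5; midpoint Q̄ = (432.2 + 585.7)/2 = 508.95.
ΔI = 45950 − 37550 = 8400; midpoint Ī = (37550 + 45950)/2 = 41750.
η = (ΔQ/Q̄) ÷ (ΔI/Ī) = (153.5/508.95) ÷ (8400/41750) = 1.499.
η > 1 ⇒ luxury.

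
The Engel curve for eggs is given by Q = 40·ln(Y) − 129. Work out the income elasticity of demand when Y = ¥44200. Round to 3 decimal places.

0.134

At Y = 44200: Q = 298.859.
dQ/dY = 40/Y = 0.000904977 at this income.
η = (dQ/dY)·(Y/Q) = 0.000904977 × (44200/298.859) = 0.134.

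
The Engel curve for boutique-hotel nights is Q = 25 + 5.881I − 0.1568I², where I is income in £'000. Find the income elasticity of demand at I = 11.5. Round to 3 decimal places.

At I = 11.5: Q = 71.8947.
dQ/dI = 5.881 − 0.3136I = 2.27460.
η = (dQ/dI)·(I/Q) = 2.27460 × (11.5/71.8947) = 0.364.

0.364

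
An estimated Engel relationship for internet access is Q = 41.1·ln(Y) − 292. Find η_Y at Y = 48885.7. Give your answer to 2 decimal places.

At Y = 48885.7: Q = 151.767.
dQ/dY = 41.1/Y = 0.000840737 at this income.
η = (dQ/dY)·(Y/Q) = 0.000840737 × (48885.7/151.767) = 0.27.

0.27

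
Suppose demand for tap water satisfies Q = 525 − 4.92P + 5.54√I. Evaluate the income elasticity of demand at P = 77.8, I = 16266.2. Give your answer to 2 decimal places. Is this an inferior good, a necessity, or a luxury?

0.42 (necessity)

At P = 77.8, I = 16266.2: Q = 848.790.
Holding P constant, ∂Q/∂I = 5.54/(2√I) = 0.0217188.
η_I = (∂Q/∂I)·(I/Q) = 0.0217188 × (16266.2/848.790) = 0.42.
Since 0 < η < 1, this is a necessity.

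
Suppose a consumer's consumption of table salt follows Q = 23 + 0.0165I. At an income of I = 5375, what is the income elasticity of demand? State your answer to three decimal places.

At I = 5375: Q = 111.688.
dQ/dI = 0.0165.
η = (dQ/dI)·(I/Q) = 0.0165 × (5375/111.688) = 0.794.

0.794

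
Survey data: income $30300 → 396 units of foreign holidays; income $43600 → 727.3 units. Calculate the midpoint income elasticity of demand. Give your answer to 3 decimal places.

ΔQ = 727.3 − 396 = 331.3; midpoint Q̄ = (396 + 727.3)/2 = 561.65.
ΔI = 43600 − 30300 = 13300; midpoint Ī = (30300 + 43600)/2 = 36950.
η = (ΔQ/Q̄) ÷ (ΔI/Ī) = (331.3/561.65) ÷ (13300/36950) = 1.639.

1.639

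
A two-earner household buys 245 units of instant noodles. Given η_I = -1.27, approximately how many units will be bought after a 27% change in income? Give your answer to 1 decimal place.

%ΔQ ≈ η × %ΔI = -1.27 × 27% = -34.29%.
New Q ≈ 245 × (1 − 0.3429) = 161.0.

161.0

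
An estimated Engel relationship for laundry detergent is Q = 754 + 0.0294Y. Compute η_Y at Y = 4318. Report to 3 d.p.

At Y = 4318: Q = 880.949.
dQ/dY = 0.0294.
η = (dQ/dY)·(Y/Q) = 0.0294 × (4318/880.949) = 0.144.

0.144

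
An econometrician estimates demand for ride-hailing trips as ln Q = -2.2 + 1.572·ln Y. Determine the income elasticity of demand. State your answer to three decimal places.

In a log-linear demand, the coefficient on ln Y is the income elasticity.
So η = 1.572.

1.572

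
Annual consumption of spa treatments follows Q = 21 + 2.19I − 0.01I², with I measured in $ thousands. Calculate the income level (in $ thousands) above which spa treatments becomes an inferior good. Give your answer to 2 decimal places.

dQ/dI = 2.19 − 0.02I.
The good is inferior where dQ/dI < 0. Setting dQ/dI = 0 gives I = 2.19 / 0.02 = 109.50.

109.50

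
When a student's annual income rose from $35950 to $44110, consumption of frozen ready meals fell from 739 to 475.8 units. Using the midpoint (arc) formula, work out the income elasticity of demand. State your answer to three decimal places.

-2.126

ΔQ = 475.8 − 739 = -263.2; midpoint Q̄ = (739 + 475.8)/2 = 607.4.
ΔI = 44110 − 35950 = 8160; midpoint Ī = (35950 + 44110)/2 = 40030.
η = (ΔQ/Q̄) ÷ (ΔI/Ī) = (-263.2/607.4) ÷ (8160/40030) = -2.126.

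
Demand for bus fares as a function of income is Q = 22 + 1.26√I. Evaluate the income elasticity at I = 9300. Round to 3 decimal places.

0.423

At I = 9300: Q = 143.510.
dQ/dI = 1.26/(2√I) = 0.0065328 at this income.
η = (dQ/dI)·(I/Q) = 0.0065328 × (9300/143.510) = 0.423.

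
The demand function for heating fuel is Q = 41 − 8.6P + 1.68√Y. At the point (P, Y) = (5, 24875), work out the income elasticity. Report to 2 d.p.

0.50

At P = 5, Y = 24875: Q = 262.966.
Holding P constant, ∂Q/∂Y = 1.68/(2√Y) = 0.00532596.
η_Y = (∂Q/∂Y)·(Y/Q) = 0.00532596 × (24875/262.966) = 0.50.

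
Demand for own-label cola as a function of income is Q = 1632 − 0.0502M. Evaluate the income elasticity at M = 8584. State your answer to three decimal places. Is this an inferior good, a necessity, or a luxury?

At M = 8584: Q = 1201.083.
dQ/dM = −0.0502.
η = (dQ/dM)·(M/Q) = -0.0502 × (8584/1201.083) = -0.359.
Since η < 0, the good is an inferior good.

-0.359 (inferior good)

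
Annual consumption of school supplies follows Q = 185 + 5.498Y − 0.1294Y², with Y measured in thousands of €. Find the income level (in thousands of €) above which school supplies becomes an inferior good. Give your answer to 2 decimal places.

dQ/dY = 5.498 − 0.2588Y.
The good is inferior where dQ/dY < 0. Setting dQ/dY = 0 gives Y = 5.498 / 0.2588 = 21.24.

21.24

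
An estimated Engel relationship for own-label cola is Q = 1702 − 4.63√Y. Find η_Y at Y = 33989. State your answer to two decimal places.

At Y = 33989: Q = 848.408.
dQ/dY = -4.63/(2√Y) = -0.0125569 at this income.
η = (dQ/dY)·(Y/Q) = -0.0125569 × (33989/848.408) = -0.50.

-0.50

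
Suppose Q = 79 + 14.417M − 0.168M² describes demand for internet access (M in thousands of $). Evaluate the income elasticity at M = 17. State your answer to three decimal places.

At M = 17: Q = 275.5370.
dQ/dM = 14.417 − 0.336M = 8.70500.
η = (dQ/dM)·(M/Q) = 8.70500 × (17/275.5370) = 0.537.

0.537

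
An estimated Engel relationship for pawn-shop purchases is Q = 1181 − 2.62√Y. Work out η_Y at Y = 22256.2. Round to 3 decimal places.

-0.247

At Y = 22256.2: Q = 790.135.
dQ/dY = -2.62/(2√Y) = -0.00878104 at this income.
η = (dQ/dY)·(Y/Q) = -0.00878104 × (22256.2/790.135) = -0.247.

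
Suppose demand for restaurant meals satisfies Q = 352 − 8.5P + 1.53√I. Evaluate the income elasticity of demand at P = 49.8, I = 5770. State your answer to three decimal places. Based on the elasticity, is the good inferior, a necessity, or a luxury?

At P = 49.8, I = 5770: Q = 44.920.
Holding P constant, ∂Q/∂I = 1.53/(2√I) = 0.010071.
η_I = (∂Q/∂I)·(I/Q) = 0.010071 × (5770/44.920) = 1.294.
Since η > 1, this is a luxury.

1.294 (luxury)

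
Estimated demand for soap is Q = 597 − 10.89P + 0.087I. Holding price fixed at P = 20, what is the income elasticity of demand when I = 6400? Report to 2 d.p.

At P = 20, I = 6400: Q = 936.000.
Holding P constant, ∂Q/∂I = 0.087.
η_I = (∂Q/∂I)·(I/Q) = 0.087 × (6400/936.000) = 0.59.

0.59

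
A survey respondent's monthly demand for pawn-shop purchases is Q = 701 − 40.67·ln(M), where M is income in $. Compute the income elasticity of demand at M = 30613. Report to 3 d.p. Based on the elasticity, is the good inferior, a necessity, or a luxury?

-0.145 (inferior good)

At M = 30613: Q = 280.912.
dQ/dM = -40.67/M = -0.00132852 at this income.
η = (dQ/dM)·(M/Q) = -0.00132852 × (30613/280.912) = -0.145.
Since η < 0, the good is an inferior good.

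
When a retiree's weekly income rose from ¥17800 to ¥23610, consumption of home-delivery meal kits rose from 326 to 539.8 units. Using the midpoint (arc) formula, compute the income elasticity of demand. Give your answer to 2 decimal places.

1.76

ΔQ = 539.8 − 326 = 213.8; midpoint Q̄ = (326 + 539.8)/2 = 432.9.
ΔI = 23610 − 17800 = 5810; midpoint Ī = (17800 + 23610)/2 = 20705.
η = (ΔQ/Q̄) ÷ (ΔI/Ī) = (213.8/432.9) ÷ (5810/20705) = 1.76.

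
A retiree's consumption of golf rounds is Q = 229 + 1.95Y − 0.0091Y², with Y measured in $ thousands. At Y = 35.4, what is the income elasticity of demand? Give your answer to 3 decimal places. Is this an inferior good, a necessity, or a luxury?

0.161 (necessity)

At Y = 35.4: Q = 286.6262.
dQ/dY = 1.95 − 0.0182Y = 1.30572.
η = (dQ/dY)·(Y/Q) = 1.30572 × (35.4/286.6262) = 0.161.
0 < η < 1 ⇒ necessity.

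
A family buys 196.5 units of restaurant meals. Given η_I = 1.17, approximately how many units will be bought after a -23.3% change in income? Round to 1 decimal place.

142.9

%ΔQ ≈ η × %ΔI = 1.17 × (-23.3%) = -27.261%.
New Q ≈ 196.5 × (1 − 0.27261) = 142.9.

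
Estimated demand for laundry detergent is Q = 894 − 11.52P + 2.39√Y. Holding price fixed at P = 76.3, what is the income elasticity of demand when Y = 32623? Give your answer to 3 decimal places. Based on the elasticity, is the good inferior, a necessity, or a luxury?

0.483 (necessity)

At P = 76.3, Y = 32623: Q = 446.702.
Holding P constant, ∂Q/∂Y = 2.39/(2√Y) = 0.00661616.
η_Y = (∂Q/∂Y)·(Y/Q) = 0.00661616 × (32623/446.702) = 0.483.
Since 0 < η < 1, this is a necessity.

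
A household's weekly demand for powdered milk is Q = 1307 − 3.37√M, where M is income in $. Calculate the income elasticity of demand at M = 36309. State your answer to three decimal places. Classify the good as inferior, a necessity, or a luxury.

At M = 36309: Q = 664.849.
dQ/dM = -3.37/(2√M) = -0.00884286 at this income.
η = (dQ/dM)·(M/Q) = -0.00884286 × (36309/664.849) = -0.483.
Since η < 0, the good is an inferior good.

-0.483 (inferior good)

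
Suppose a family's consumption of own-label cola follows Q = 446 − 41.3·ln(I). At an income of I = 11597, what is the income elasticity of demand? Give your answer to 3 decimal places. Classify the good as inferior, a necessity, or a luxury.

At I = 11597: Q = 59.494.
dQ/dI = -41.3/I = -0.00356127 at this income.
η = (dQ/dI)·(I/Q) = -0.00356127 × (11597/59.494) = -0.694.
Since η < 0, the good is an inferior good.

-0.694 (inferior good)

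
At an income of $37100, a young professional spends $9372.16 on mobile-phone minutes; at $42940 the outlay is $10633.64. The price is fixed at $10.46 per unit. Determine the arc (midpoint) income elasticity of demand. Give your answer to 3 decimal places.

0.864

With a constant price, Q₁ = 9372.16/10.46 = 896.000 and Q₂ = 10633.64/10.46 = 1016.600 (equivalently, work directly with expenditure since P cancels).
Midpoint %ΔQ = (10633.64 − 9372.16)/10002.90 = 0.12611; midpoint %ΔI = (42940 − 37100)/40020 = 0.14593.
η = 0.12611 / 0.14593 = 0.864.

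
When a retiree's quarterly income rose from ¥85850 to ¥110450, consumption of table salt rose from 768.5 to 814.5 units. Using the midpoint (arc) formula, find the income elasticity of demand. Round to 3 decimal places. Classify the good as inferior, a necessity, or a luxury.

ΔQ = 814.5 − 768.5 = 46; midpoint Q̄ = (768.5 + 814.5)/2 = 791.5.
ΔI = 110450 − 85850 = 24600; midpoint Ī = (85850 + 110450)/2 = 98150.
η = (ΔQ/Q̄) ÷ (ΔI/Ī) = (46/791.5) ÷ (24600/98150) = 0.232.
0 < η < 1 ⇒ necessity.

0.232 (necessity)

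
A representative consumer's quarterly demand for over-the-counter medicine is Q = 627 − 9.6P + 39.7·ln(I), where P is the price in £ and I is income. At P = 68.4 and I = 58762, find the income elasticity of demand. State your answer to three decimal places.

At P = 68.4, I = 58762: Q = 406.316.
Holding P constant, ∂Q/∂I = 39.7/I = 0.000675607.
η_I = (∂Q/∂I)·(I/Q) = 0.000675607 × (58762/406.316) = 0.098.

0.098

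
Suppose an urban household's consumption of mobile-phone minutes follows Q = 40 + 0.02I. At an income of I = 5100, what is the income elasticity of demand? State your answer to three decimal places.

0.718

At I = 5100: Q = 142.000.
dQ/dI = 0.02.
η = (dQ/dI)·(I/Q) = 0.02 × (5100/142.000) = 0.718.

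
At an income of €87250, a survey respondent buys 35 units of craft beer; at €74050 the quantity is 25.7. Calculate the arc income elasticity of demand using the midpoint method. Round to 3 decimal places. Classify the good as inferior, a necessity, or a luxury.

ΔQ = 25.7 − 35 = -9.3; midpoint Q̄ = (35 + 25.7)/2 = 30.35.
ΔI = 74050 − 87250 = -13200; midpoint Ī = (87250 + 74050)/2 = 80650.
η = (ΔQ/Q̄) ÷ (ΔI/Ī) = (-9.3/30.35) ÷ (-13200/80650) = 1.872.
η > 1 ⇒ luxury.

1.872 (luxury)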